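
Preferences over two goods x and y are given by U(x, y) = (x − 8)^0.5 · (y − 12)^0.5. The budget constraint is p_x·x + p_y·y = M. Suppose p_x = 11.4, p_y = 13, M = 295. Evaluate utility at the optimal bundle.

MRS = (y−12)/(x−8). Tangency with p_x/p_y gives y−12 = (p_x/p_y)·(x−8).
Substituting into the budget: x* = 8 + 0.5·(M − 8·p_x − 12·p_y)/p_x, and y* = 12 + 0.5·(…)/p_y.
Discretionary income = 295 − 8·11.4 − 12·13 = 47.8; x* = 8 + 0.5·47.8/11.4 = 10.0965; y* = 12 + 0.5·47.8/13 = 13.8385.
Utility at the optimum: U(10.0965, 13.8385) = 1.9632.

V = 1.9632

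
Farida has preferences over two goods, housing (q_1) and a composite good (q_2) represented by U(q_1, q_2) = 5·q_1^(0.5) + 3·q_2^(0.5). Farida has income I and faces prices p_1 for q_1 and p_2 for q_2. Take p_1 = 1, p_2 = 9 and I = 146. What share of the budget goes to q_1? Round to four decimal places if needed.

MRS = MU_q_1/MU_q_2 = (5/3)·(q_2/q_1)^(0.5). Set equal to p_1/p_2.
Hence q_2/q_1 = ((3/5)·p_1/p_2)^(1/(0.5)), i.e. raised to the 2 power.
Substitute q_2 = (q_2/q_1)·q_1 into the budget: q_1* = I/(p_1 + p_2·(q_2/q_1)).
Numerically q_2/q_1 = 0.004444, so q_1* = 146/(1 + 9·0.004444) = 140.3846 and q_2* = 0.004444·140.3846 = 0.6239.
Expenditure on q_1: 1·140.3846 = 140.3846; share = 0.9615.

share on q_1 = 0.9615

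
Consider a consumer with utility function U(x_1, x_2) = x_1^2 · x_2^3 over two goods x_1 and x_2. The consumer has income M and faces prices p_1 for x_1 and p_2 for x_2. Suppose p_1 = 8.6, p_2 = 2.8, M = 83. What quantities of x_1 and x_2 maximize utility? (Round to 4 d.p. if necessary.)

x_1* = 3.8605, x_2* = 17.7857

Tangency: MRS = (2/3)·x_2/x_1 = p_1/p_2.
Rearranging, p_2·x_2 = (3/2)·p_1·x_1. Substituting into the budget gives p_1·x_1·(1 + (3/2)) = M.
Demand: x_1*(p_1,p_2,M) = 0.4·M/p_1 and x_2* = 0.6·M/p_2.
At p_1=8.6, p_2=2.8, M=83: x_1* = 0.4·83/8.6 = 3.8605, x_2* = 17.7857.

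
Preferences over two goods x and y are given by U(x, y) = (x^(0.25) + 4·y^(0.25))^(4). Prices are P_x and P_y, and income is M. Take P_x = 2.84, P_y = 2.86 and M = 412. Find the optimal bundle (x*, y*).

With the ratio pinned down, the budget gives x* = M/(P_x + P_y·(y/x)) and y* = (y/x)·x*.
Numerically y/x = 6.29047, so x* = 412/(2.84 + 2.86·6.29047) = 19.7785 and y* = 6.29047·19.7785 = 124.4158.

x* = 19.7785, y* = 124.4158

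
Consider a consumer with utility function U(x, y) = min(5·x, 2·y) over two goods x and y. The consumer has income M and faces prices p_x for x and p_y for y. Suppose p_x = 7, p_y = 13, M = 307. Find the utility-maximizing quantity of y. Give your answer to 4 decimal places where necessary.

With perfect complements, no substitution: consume in ratio x:y = 2:5.
Budget: p_x·x + p_y·(5/2)·x = M, so (2·p_x + 5·p_y)·x = 2·M.
Demand: x*(p_x,p_y,M) = 2·M/(2·p_x + 5·p_y), y* = 5·M/(2·p_x + 5·p_y).
Here 2·7 + 5·13 = 79, giving y* = 19.4304.

y* = 19.4304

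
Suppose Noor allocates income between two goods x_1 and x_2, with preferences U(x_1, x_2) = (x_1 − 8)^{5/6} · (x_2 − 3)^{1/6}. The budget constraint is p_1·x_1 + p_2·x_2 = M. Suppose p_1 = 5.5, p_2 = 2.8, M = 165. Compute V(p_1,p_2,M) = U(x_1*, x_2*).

MRS = 5·(x_2−3)/(x_1−8). Tangency with p_1/p_2 gives x_2−3 = (1/5)·(p_1/p_2)·(x_1−8).
Substituting into the budget: x_1* = 8 + 5/6·(M − 8·p_1 − 3·p_2)/p_1, and x_2* = 3 + 1/6·(…)/p_2.
Discretionary income = 165 − 8·5.5 − 3·2.8 = 112.6; x_1* = 8 + 5/6·112.6/5.5 = 25.0606; x_2* = 3 + 1/6·112.6/2.8 = 9.7024.
Utility at the optimum: U(25.0606, 9.7024) = 14.6005.

V = 14.6005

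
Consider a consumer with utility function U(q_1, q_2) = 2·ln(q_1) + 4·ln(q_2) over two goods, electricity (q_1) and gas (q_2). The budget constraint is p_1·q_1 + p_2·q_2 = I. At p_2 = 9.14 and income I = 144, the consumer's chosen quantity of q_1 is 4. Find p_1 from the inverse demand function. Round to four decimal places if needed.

Tangency: MRS = (1/2)·q_2/q_1 = p_1/p_2.
Rearranging, p_2·q_2 = 2·p_1·q_1. Substituting into the budget gives p_1·q_1·(1 + 2) = I.
Demand: q_1*(p_1,p_2,I) = 1/3·I/p_1 and q_2* = 2/3·I/p_2.
Set q_1* = 4 in the demand function and solve for p_1: p_1 = 12.

p_1 = 12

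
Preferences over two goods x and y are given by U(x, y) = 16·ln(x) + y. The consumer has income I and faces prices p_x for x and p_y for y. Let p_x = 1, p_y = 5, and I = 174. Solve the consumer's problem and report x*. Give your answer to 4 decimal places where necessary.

x* = 80

So x*(p_x,p_y) = 16·p_y/p_x, independent of income; and y* = (I − 16·p_y)/p_y.
At the given prices: x* = 16·5/1 = 80.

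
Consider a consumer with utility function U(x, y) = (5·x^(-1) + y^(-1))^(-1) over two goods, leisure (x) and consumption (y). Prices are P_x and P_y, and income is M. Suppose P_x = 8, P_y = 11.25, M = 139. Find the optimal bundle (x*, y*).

MRS = MU_x/MU_y = 5·(y/x)^(2). Set equal to P_x/P_y.
Solve for the ratio: y/x = [(1/5)·P_x/P_y]^(0.5).
Substitute y = (y/x)·x into the budget: x* = M/(P_x + P_y·(y/x)).
Numerically y/x = 0.377124, so x* = 139/(8 + 11.25·0.377124) = 11.3538 and y* = 0.377124·11.3538 = 4.2818.

x* = 11.3538, y* = 4.2818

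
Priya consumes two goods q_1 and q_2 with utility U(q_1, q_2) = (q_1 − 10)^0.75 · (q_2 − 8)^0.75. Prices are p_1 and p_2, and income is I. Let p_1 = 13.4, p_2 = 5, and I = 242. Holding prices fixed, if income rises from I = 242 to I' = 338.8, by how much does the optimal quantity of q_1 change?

This is Cobb-Douglas in (q_1−10, q_2−8): tangency gives 0.75·p_2·(q_2−8) = 0.75·p_1·(q_1−10).
Substituting into the budget: q_1* = 10 + 0.5·(I − 10·p_1 − 8·p_2)/p_1, and q_2* = 8 + 0.5·(…)/p_2.
Discretionary income = 242 − 10·13.4 − 8·5 = 68; q_1* = 10 + 0.5·68/13.4 = 12.5373.
At I' = 338.8: q_1* = 16.1493. Change: 16.1493 − 12.5373 = 3.6119.

Δq_1* = 3.6119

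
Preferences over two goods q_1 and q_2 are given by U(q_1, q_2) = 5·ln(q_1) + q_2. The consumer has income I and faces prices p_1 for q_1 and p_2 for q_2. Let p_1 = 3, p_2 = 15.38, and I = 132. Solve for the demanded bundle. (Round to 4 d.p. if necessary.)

q_1* = 25.6333, q_2* = 3.5826

Set MRS = p_1/p_2: (5/q_1)/1 = p_1/p_2.
So q_1*(p_1,p_2) = 5·p_2/p_1, independent of income; and q_2* = (I − 5·p_2)/p_2.
At the given prices: q_1* = 5·15.38/3 = 25.6333, and q_2* = 3.5826.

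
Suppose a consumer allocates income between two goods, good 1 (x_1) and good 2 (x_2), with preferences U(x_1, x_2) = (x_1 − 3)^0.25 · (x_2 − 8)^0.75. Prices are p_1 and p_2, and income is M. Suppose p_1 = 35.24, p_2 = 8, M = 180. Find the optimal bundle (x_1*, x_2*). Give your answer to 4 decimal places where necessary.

This is Cobb-Douglas in (x_1−3, x_2−8): tangency gives 0.25·p_2·(x_2−8) = 0.75·p_1·(x_1−3).
After buying the subsistence bundle (3, 8), a share 0.25 of the remaining income goes to x_1: x_1* = 3 + 0.25·(M − 3p_1 − 8p_2)/p_1.
Discretionary income = 180 − 3·35.24 − 8·8 = 10.28; x_1* = 3 + 0.25·10.28/35.24 = 3.0729; x_2* = 8 + 0.75·10.28/8 = 8.9637.

x_1* = 3.0729, x_2* = 8.9637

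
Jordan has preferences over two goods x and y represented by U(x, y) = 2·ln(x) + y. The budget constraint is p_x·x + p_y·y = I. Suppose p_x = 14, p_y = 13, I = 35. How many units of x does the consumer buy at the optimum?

x* = 1.8571

Set MRS = p_x/p_y: (2/x)/1 = p_x/p_y.
So x*(p_x,p_y) = 2·p_y/p_x, independent of income; and y* = (I − 2·p_y)/p_y.
At the given prices: x* = 2·13/14 = 1.8571.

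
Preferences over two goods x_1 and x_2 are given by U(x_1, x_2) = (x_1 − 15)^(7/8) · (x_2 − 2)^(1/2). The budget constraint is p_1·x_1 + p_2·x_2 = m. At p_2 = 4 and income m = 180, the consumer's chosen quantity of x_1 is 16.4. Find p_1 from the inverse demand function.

p_1 = 10

MRS = (7/4)·(x_2−2)/(x_1−15). Tangency with p_1/p_2 gives x_2−2 = (4/7)·(p_1/p_2)·(x_1−15).
After buying the subsistence bundle (15, 2), a share 7/11 of the remaining income goes to x_1: x_1* = 15 + 7/11·(m − 15p_1 − 2p_2)/p_1.
Set x_1* = 16.4 in the demand function and solve for p_1: p_1 = 10.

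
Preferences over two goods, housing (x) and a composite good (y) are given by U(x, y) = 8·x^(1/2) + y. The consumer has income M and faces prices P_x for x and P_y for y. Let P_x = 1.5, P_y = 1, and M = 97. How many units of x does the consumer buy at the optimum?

x* = 7.1111

Set MRS = P_x/P_y: 4·x^(−1/2) = P_x/P_y.
Thus x* = (4·P_y/P_x)² — independent of M — with the rest of income spent on y.
Plugging in: x* = (4·1/1.5)² = 7.1111.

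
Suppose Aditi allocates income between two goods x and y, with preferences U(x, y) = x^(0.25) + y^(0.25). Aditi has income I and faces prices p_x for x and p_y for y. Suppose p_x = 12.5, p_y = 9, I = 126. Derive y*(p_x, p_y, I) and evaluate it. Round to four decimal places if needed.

From the CES first-order condition, (y/x)^(0.75) = p_x/p_y.
Hence y/x = (p_x/p_y)^(1/(0.75)), i.e. raised to the 4/3 power.
Substitute y = (y/x)·x into the budget: x* = I/(p_x + p_y·(y/x)).
Numerically y/x = 1.549613, so x* = 126/(12.5 + 9·1.549613) = 4.7643 and y* = 1.549613·4.7643 = 7.3829.

y* = 7.3829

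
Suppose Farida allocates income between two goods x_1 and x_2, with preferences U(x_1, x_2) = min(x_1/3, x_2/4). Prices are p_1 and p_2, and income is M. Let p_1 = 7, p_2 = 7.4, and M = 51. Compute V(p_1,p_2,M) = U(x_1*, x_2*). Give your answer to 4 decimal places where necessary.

V = 1.0079

Here 3·7 + 4·7.4 = 50.6, giving x_1* = 3.0237 and x_2* = 4.0316.
Utility at the optimum: U(3.0237, 4.0316) = 1.0079.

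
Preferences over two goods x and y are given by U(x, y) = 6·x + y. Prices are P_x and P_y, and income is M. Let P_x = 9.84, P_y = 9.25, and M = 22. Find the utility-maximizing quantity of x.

Linear utility — the consumer picks whichever good has higher MU/price: 6/9.84 = 0.6098 vs 1/9.25 = 0.1081.
x gives more utility per dollar, so spend all income on x: x* = M/P_x, y* = 0.
Numerically: x* = 2.2358, y* = 0.

x* = 2.2358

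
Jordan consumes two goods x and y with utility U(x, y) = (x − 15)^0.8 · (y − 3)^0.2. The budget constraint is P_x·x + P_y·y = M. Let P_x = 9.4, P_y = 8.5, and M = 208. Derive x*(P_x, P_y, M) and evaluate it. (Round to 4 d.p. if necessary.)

MRS = 4·(y−3)/(x−15). Tangency with P_x/P_y gives y−3 = (1/4)·(P_x/P_y)·(x−15).
Substituting into the budget: x* = 15 + 0.8·(M − 15·P_x − 3·P_y)/P_x, and y* = 3 + 0.2·(…)/P_y.
Discretionary income = 208 − 15·9.4 − 3·8.5 = 41.5; x* = 15 + 0.8·41.5/9.4 = 18.5319.

x* = 18.5319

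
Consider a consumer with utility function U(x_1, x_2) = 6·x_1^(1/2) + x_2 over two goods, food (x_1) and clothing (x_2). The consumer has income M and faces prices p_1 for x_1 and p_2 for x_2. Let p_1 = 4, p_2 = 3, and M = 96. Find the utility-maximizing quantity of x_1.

x_1* = 5.0625

MU_x_1 = 3/√x_1, MU_x_2 = 1. Tangency: 3/√x_1 = p_1/p_2.
Thus x_1* = (3·p_2/p_1)² — independent of M — with the rest of income spent on x_2.
Plugging in: x_1* = (3·3/4)² = 5.0625.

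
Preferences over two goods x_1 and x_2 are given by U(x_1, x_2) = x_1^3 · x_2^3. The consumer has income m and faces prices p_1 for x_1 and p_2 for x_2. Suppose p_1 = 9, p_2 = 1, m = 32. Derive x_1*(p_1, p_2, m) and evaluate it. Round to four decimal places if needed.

x_1* = 1.7778

MU_x_1/MU_x_2 = (3·x_2)/(3·x_1); tangency sets this equal to p_1/p_2.
Rearranging, p_2·x_2 = p_1·x_1. Substituting into the budget gives p_1·x_1·(1 + 1) = m.
Demand: x_1*(p_1,p_2,m) = 0.5·m/p_1 and x_2* = 0.5·m/p_2.
At p_1=9, p_2=1, m=32: x_1* = 0.5·32/9 = 1.7778.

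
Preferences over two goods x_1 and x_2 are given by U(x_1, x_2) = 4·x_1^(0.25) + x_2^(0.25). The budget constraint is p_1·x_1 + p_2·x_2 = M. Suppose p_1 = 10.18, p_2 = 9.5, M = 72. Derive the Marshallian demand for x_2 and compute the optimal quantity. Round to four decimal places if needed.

MU_x_1 ∝ 4·x_1^(-0.75), MU_x_2 ∝ x_2^(-0.75), so MRS = 4·(x_2/x_1)^(0.75) = p_1/p_2.
Hence x_2/x_1 = ((1/4)·p_1/p_2)^(1/(0.75)), i.e. raised to the 4/3 power.
With the ratio pinned down, the budget gives x_1* = M/(p_1 + p_2·(x_2/x_1)) and x_2* = (x_2/x_1)·x_1*.
Numerically x_2/x_1 = 0.172697, so x_1* = 72/(10.18 + 9.5·0.172697) = 6.091 and x_2* = 0.172697·6.091 = 1.0519.

x_2* = 1.0519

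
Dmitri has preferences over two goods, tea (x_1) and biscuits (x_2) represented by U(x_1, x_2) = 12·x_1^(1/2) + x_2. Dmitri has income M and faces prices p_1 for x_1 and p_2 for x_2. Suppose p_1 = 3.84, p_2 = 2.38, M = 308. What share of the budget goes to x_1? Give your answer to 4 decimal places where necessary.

share on x_1 = 0.1724

Set MRS = p_1/p_2: 6·x_1^(−1/2) = p_1/p_2.
Solve: √x_1 = 6·p_2/p_1, so x_1*(p_1,p_2) = (6·p_2/p_1)², and x_2* = (M − p_1·x_1*)/p_2.
Plugging in: x_1* = (6·2.38/3.84)² = 13.8291, x_2* = 107.0993.
Expenditure on x_1: 3.84·13.8291 = 53.1037; share = 0.1724.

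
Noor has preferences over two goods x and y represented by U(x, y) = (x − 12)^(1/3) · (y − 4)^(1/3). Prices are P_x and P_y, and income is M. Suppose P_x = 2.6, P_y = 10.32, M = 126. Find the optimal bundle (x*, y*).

After buying the subsistence bundle (12, 4), a share 0.5 of the remaining income goes to x: x* = 12 + 0.5·(M − 12P_x − 4P_y)/P_x.
Discretionary income = 126 − 12·2.6 − 4·10.32 = 53.52; x* = 12 + 0.5·53.52/2.6 = 22.2923; y* = 4 + 0.5·53.52/10.32 = 6.593.

x* = 22.2923, y* = 6.593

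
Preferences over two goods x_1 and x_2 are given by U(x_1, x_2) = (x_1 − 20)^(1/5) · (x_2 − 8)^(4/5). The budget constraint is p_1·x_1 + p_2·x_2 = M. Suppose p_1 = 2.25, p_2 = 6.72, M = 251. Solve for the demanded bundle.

This is Cobb-Douglas in (x_1−20, x_2−8): tangency gives 0.2·p_2·(x_2−8) = 0.8·p_1·(x_1−20).
Substituting into the budget: x_1* = 20 + 0.2·(M − 20·p_1 − 8·p_2)/p_1, and x_2* = 8 + 0.8·(…)/p_2.
Discretionary income = 251 − 20·2.25 − 8·6.72 = 152.24; x_1* = 20 + 0.2·152.24/2.25 = 33.5324; x_2* = 8 + 0.8·152.24/6.72 = 26.1238.

x_1* = 33.5324, x_2* = 26.1238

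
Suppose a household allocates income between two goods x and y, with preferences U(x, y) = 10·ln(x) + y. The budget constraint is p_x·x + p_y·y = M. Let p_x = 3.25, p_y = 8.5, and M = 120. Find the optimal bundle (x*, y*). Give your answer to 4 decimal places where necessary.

x* = 26.1538, y* = 4.1176

MU_x = 10/x, MU_y = 1. Tangency: 10/x = p_x/p_y.
So x*(p_x,p_y) = 10·p_y/p_x, independent of income; and y* = (M − 10·p_y)/p_y.
At the given prices: x* = 10·8.5/3.25 = 26.1538, and y* = 4.1176.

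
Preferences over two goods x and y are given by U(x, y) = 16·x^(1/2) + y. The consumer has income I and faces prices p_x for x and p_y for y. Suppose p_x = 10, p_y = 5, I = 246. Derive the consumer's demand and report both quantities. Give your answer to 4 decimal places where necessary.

Plugging in: x* = (8·5/10)² = 16, y* = 17.2.

x* = 16, y* = 17.2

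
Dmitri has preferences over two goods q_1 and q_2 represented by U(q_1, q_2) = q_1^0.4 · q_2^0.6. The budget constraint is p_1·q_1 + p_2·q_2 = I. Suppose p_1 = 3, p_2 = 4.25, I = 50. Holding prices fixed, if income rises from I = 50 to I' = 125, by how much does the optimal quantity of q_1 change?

At p_1=3, p_2=4.25, I=50: q_1* = 0.4·50/3 = 6.6667.
At I' = 125: q_1* = 16.6667. Change: 16.6667 − 6.6667 = 10.

Δq_1* = 10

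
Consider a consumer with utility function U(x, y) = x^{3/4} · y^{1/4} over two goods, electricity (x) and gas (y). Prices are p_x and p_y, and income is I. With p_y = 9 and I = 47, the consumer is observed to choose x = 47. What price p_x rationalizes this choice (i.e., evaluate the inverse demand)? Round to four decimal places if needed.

Tangency: MRS = 3·y/x = p_x/p_y.
So 0.75·p_y·y = 0.25·p_x·x; combined with the budget, a share 0.75 of income goes to x.
Demand: x*(p_x,p_y,I) = 0.75·I/p_x and y* = 0.25·I/p_y.
Set x* = 47 in the demand function and solve for p_x: p_x = 0.75.

p_x = 0.75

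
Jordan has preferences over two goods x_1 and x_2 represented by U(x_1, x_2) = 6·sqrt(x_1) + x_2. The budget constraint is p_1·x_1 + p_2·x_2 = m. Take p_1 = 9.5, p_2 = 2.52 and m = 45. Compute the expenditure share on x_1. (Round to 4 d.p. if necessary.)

Utility is quasi-linear in x_2; the FOC for x_1 is 3/√x_1 = p_1/p_2.
Thus x_1* = (3·p_2/p_1)² — independent of m — with the rest of income spent on x_2.
Plugging in: x_1* = (3·2.52/9.5)² = 0.6333, x_2* = 15.4698.
Expenditure on x_1: 9.5·0.6333 = 6.0162; share = 0.1337.

share on x_1 = 0.1337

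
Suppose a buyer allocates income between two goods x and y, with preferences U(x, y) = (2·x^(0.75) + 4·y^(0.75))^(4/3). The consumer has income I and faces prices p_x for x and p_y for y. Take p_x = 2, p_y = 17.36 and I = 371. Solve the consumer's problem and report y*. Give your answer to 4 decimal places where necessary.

y* = 0.5104

Numerically y/x = 0.002819, so x* = 371/(2 + 17.36·0.002819) = 181.07 and y* = 0.002819·181.07 = 0.5104.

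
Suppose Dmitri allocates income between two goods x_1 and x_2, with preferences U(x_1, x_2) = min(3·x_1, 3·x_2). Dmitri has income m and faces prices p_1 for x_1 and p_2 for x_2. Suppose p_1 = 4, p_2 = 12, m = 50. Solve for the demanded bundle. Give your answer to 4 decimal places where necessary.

Demand: x_1*(p_1,p_2,m) = 3·m/(3·p_1 + 3·p_2), x_2* = 3·m/(3·p_1 + 3·p_2).
Here 3·4 + 3·12 = 48, giving x_1* = 3.125 and x_2* = 3.125.

x_1* = 3.125, x_2* = 3.125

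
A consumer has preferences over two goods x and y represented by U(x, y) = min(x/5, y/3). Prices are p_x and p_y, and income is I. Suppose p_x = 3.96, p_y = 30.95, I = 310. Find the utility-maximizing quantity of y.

y* = 8.2557

With perfect complements, no substitution: consume in ratio x:y = 5:3.
Budget: p_x·x + p_y·(3/5)·x = I, so (5·p_x + 3·p_y)·x = 5·I.
Demand: x*(p_x,p_y,I) = 5·I/(5·p_x + 3·p_y), y* = 3·I/(5·p_x + 3·p_y).
Here 5·3.96 + 3·30.95 = 112.65, giving y* = 8.2557.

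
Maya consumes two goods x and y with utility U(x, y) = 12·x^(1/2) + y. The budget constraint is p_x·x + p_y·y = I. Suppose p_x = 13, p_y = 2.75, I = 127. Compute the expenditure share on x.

Set MRS = p_x/p_y: 6·x^(−1/2) = p_x/p_y.
Solve: √x = 6·p_y/p_x, so x*(p_x,p_y) = (6·p_y/p_x)², and y* = (I − p_x·x*)/p_y.
Plugging in: x* = (6·2.75/13)² = 1.6109, y* = 38.5664.
Expenditure on x: 13·1.6109 = 20.9423; share = 0.1649.

share on x = 0.1649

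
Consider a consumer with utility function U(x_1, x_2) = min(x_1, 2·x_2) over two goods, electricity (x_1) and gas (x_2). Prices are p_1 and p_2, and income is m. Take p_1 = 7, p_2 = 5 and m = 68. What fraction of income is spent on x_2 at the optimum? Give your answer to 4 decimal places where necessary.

share on x_2 = 0.2632

Leontief preferences: the optimum is at the kink where x_1/2 = x_2/1, i.e. x_2 = (1/2)·x_1.
Budget: p_1·x_1 + p_2·(1/2)·x_1 = m, so (2·p_1 + p_2)·x_1 = 2·m.
Demand: x_1*(p_1,p_2,m) = 2·m/(2·p_1 + p_2), x_2* = m/(2·p_1 + p_2).
Here 2·7 + 5 = 19, giving x_1* = 7.1579 and x_2* = 3.5789.
Expenditure on x_2: 5·3.5789 = 17.8947; share = 0.2632.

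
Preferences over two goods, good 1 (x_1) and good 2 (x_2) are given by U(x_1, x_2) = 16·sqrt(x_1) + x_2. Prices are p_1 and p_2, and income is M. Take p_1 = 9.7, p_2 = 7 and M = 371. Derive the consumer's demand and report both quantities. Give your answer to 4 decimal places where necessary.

Set MRS = p_1/p_2: 8·x_1^(−1/2) = p_1/p_2.
Solve: √x_1 = 8·p_2/p_1, so x_1*(p_1,p_2) = (8·p_2/p_1)², and x_2* = (M − p_1·x_1*)/p_2.
Plugging in: x_1* = (8·7/9.7)² = 33.3298, x_2* = 6.8144.

x_1* = 33.3298, x_2* = 6.8144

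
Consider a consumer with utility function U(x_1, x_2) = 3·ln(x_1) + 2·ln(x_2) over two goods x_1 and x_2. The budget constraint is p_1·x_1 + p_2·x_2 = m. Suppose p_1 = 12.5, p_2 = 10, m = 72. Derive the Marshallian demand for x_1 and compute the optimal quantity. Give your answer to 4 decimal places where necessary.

x_1* = 3.456

Tangency: MRS = (3/2)·x_2/x_1 = p_1/p_2.
So 3·p_2·x_2 = 2·p_1·x_1; combined with the budget, a share 0.6 of income goes to x_1.
Demand: x_1*(p_1,p_2,m) = 0.6·m/p_1 and x_2* = 0.4·m/p_2.
At p_1=12.5, p_2=10, m=72: x_1* = 0.6·72/12.5 = 3.456.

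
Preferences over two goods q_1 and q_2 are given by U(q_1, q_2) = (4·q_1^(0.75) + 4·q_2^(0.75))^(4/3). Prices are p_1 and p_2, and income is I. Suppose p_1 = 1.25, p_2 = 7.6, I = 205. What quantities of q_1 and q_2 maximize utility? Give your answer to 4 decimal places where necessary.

q_1* = 163.2736, q_2* = 0.1195

MU_q_1 ∝ 4·q_1^(-0.25), MU_q_2 ∝ 4·q_2^(-0.25), so MRS = (q_2/q_1)^(0.25) = p_1/p_2.
Hence q_2/q_1 = (p_1/p_2)^(1/(0.25)), i.e. raised to the 4 power.
With the ratio pinned down, the budget gives q_1* = I/(p_1 + p_2·(q_2/q_1)) and q_2* = (q_2/q_1)·q_1*.
Numerically q_2/q_1 = 0.000732, so q_1* = 205/(1.25 + 7.6·0.000732) = 163.2736 and q_2* = 0.000732·163.2736 = 0.1195.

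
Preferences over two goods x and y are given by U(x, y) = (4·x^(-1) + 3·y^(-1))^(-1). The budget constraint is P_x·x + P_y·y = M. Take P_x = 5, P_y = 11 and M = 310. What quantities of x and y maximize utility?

x* = 27.1391, y* = 15.8458

MU_x ∝ 4·x^(-2), MU_y ∝ 3·y^(-2), so MRS = (4/3)·(y/x)^(2) = P_x/P_y.
Solve for the ratio: y/x = [(3/4)·P_x/P_y]^(0.5).
With the ratio pinned down, the budget gives x* = M/(P_x + P_y·(y/x)) and y* = (y/x)·x*.
Numerically y/x = 0.583874, so x* = 310/(5 + 11·0.583874) = 27.1391 and y* = 0.583874·27.1391 = 15.8458.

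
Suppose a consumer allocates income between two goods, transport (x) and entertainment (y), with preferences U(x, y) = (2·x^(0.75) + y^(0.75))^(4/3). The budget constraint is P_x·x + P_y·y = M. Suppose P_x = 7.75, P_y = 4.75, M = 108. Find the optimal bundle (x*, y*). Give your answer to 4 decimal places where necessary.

x* = 10.9602, y* = 4.8544

MRS = MU_x/MU_y = 2·(y/x)^(0.25). Set equal to P_x/P_y.
Hence y/x = ((1/2)·P_x/P_y)^(1/(0.25)), i.e. raised to the 4 power.
Substitute y = (y/x)·x into the budget: x* = M/(P_x + P_y·(y/x)).
Numerically y/x = 0.442907, so x* = 108/(7.75 + 4.75·0.442907) = 10.9602 and y* = 0.442907·10.9602 = 4.8544.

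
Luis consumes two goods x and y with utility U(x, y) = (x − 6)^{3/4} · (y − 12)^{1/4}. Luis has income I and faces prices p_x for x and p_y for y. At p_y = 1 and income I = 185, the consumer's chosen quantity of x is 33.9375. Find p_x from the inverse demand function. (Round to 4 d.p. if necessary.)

Let x' = x−6, y' = y−12. MRS = 3·y'/x' = p_x/p_y.
Substituting into the budget: x* = 6 + 0.75·(I − 6·p_x − 12·p_y)/p_x, and y* = 12 + 0.25·(…)/p_y.
Set x* = 33.9375 in the demand function and solve for p_x: p_x = 4.

p_x = 4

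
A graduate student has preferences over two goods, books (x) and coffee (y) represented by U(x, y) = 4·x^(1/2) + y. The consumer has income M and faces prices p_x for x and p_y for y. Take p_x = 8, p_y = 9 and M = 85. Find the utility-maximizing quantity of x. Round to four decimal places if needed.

MU_x = 2/√x, MU_y = 1. Tangency: 2/√x = p_x/p_y.
Solve: √x = 2·p_y/p_x, so x*(p_x,p_y) = (2·p_y/p_x)², and y* = (M − p_x·x*)/p_y.
Plugging in: x* = (2·9/8)² = 5.0625.

x* = 5.0625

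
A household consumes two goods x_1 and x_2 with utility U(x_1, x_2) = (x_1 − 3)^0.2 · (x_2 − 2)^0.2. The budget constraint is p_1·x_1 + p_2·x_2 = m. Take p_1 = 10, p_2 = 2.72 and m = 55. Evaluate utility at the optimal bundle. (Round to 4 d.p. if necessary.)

MRS = (x_2−2)/(x_1−3). Tangency with p_1/p_2 gives x_2−2 = (p_1/p_2)·(x_1−3).
Substituting into the budget: x_1* = 3 + 0.5·(m − 3·p_1 − 2·p_2)/p_1, and x_2* = 2 + 0.5·(…)/p_2.
Discretionary income = 55 − 3·10 − 2·2.72 = 19.56; x_1* = 3 + 0.5·19.56/10 = 3.978; x_2* = 2 + 0.5·19.56/2.72 = 5.5956.
Utility at the optimum: U(3.978, 5.5956) = 1.2859.

V = 1.2859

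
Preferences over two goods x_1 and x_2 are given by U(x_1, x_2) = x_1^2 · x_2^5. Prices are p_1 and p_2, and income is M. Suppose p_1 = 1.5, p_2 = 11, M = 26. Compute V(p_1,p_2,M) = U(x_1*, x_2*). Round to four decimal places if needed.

V = 336.4273

The MRS is (2/5)·x_2/x_1. Set MRS = p_1/p_2.
Rearranging, p_2·x_2 = (5/2)·p_1·x_1. Substituting into the budget gives p_1·x_1·(1 + (5/2)) = M.
Demand: x_1*(p_1,p_2,M) = 2/7·M/p_1 and x_2* = 5/7·M/p_2.
At p_1=1.5, p_2=11, M=26: x_1* = 2/7·26/1.5 = 4.9524, x_2* = 1.6883.
Utility at the optimum: U(4.9524, 1.6883) = 336.4273.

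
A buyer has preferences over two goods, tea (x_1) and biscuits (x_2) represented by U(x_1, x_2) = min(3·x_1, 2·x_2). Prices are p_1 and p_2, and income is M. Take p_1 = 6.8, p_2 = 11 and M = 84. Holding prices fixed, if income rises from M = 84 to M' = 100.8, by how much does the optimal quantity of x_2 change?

Δx_2* = 1.0815

With perfect complements, no substitution: consume in ratio x_1:x_2 = 2:3.
Budget: p_1·x_1 + p_2·(3/2)·x_1 = M, so (2·p_1 + 3·p_2)·x_1 = 2·M.
Demand: x_1*(p_1,p_2,M) = 2·M/(2·p_1 + 3·p_2), x_2* = 3·M/(2·p_1 + 3·p_2).
Here 2·6.8 + 3·11 = 46.6, giving x_2* = 5.4077.
At M' = 100.8: x_2* = 6.4893. Change: 6.4893 − 5.4077 = 1.0815.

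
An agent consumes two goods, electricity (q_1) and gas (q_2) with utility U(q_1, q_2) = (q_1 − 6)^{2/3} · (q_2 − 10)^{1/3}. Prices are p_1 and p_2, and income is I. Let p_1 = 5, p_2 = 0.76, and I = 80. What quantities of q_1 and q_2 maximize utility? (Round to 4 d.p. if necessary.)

Let q_1' = q_1−6, q_2' = q_2−10. MRS = 2·q_2'/q_1' = p_1/p_2.
After buying the subsistence bundle (6, 10), a share 2/3 of the remaining income goes to q_1: q_1* = 6 + 2/3·(I − 6p_1 − 10p_2)/p_1.
Discretionary income = 80 − 6·5 − 10·0.76 = 42.4; q_1* = 6 + 2/3·42.4/5 = 11.6533; q_2* = 10 + 1/3·42.4/0.76 = 28.5965.

q_1* = 11.6533, q_2* = 28.5965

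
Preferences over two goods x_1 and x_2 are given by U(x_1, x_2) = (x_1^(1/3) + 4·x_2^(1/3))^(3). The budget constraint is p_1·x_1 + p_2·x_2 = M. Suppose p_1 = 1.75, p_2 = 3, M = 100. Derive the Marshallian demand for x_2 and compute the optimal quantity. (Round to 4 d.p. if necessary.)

x_2* = 28.6452

From the CES first-order condition, (1/4)·(x_2/x_1)^(2/3) = p_1/p_2.
Solve for the ratio: x_2/x_1 = [4·p_1/p_2]^(1.5).
Substitute x_2 = (x_2/x_1)·x_1 into the budget: x_1* = M/(p_1 + p_2·(x_2/x_1)).
Numerically x_2/x_1 = 3.564226, so x_1* = 100/(1.75 + 3·3.564226) = 8.0369 and x_2* = 3.564226·8.0369 = 28.6452.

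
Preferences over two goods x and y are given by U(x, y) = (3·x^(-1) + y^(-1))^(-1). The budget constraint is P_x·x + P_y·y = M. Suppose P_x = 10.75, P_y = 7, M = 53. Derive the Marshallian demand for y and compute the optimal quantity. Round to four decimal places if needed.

Numerically y/x = 0.715475, so x* = 53/(10.75 + 7·0.715475) = 3.3633 and y* = 0.715475·3.3633 = 2.4064.

y* = 2.4064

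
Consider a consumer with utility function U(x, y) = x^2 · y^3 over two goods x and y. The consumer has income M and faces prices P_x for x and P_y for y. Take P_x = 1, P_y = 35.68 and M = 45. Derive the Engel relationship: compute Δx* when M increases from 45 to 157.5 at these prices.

The MRS is (2/3)·y/x. Set MRS = P_x/P_y.
Rearranging, P_y·y = (3/2)·P_x·x. Substituting into the budget gives P_x·x·(1 + (3/2)) = M.
Demand: x*(P_x,P_y,M) = 0.4·M/P_x and y* = 0.6·M/P_y.
At P_x=1, P_y=35.68, M=45: x* = 0.4·45/1 = 18.
At M' = 157.5: x* = 63. Change: 63 − 18 = 45.

Δx* = 45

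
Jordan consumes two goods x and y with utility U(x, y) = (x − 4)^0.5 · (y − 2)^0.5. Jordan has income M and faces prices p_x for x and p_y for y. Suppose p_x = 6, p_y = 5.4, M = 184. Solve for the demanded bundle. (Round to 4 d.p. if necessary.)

Let x' = x−4, y' = y−2. MRS = y'/x' = p_x/p_y.
Substituting into the budget: x* = 4 + 0.5·(M − 4·p_x − 2·p_y)/p_x, and y* = 2 + 0.5·(…)/p_y.
Discretionary income = 184 − 4·6 − 2·5.4 = 149.2; x* = 4 + 0.5·149.2/6 = 16.4333; y* = 2 + 0.5·149.2/5.4 = 15.8148.

x* = 16.4333, y* = 15.8148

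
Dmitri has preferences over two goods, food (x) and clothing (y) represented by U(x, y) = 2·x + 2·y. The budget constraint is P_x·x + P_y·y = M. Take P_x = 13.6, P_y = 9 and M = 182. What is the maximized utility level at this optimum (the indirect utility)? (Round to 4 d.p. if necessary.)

V = 40.4444

Perfect substitutes: compare marginal utility per dollar. 2/P_x vs 2/P_y → 0.1471 vs 0.2222.
y gives more utility per dollar, so spend all income on y: y* = M/P_y, x* = 0.
Numerically: x* = 0, y* = 20.2222.
Utility at the optimum: U(0, 20.2222) = 40.4444.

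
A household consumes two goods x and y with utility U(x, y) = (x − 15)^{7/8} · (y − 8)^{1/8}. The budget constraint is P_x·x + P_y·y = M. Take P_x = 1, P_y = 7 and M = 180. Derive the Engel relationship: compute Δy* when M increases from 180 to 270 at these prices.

This is Cobb-Douglas in (x−15, y−8): tangency gives 0.875·P_y·(y−8) = 0.125·P_x·(x−15).
Substituting into the budget: x* = 15 + 0.875·(M − 15·P_x − 8·P_y)/P_x, and y* = 8 + 0.125·(…)/P_y.
Discretionary income = 180 − 15·1 − 8·7 = 109; y* = 8 + 0.125·109/7 = 9.9464.
At M' = 270: y* = 11.5536. Change: 11.5536 − 9.9464 = 1.6071.

Δy* = 1.6071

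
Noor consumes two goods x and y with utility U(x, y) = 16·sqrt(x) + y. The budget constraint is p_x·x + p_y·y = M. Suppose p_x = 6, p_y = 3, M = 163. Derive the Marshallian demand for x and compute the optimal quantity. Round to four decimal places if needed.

x* = 16

Utility is quasi-linear in y; the FOC for x is 8/√x = p_x/p_y.
Solve: √x = 8·p_y/p_x, so x*(p_x,p_y) = (8·p_y/p_x)², and y* = (M − p_x·x*)/p_y.
Plugging in: x* = (8·3/6)² = 16.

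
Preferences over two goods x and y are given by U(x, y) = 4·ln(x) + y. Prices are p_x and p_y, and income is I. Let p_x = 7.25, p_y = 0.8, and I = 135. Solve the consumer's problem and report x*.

x* = 0.4414

MU_x = 4/x, MU_y = 1. Tangency: 4/x = p_x/p_y.
So x*(p_x,p_y) = 4·p_y/p_x, independent of income; and y* = (I − 4·p_y)/p_y.
At the given prices: x* = 4·0.8/7.25 = 0.4414.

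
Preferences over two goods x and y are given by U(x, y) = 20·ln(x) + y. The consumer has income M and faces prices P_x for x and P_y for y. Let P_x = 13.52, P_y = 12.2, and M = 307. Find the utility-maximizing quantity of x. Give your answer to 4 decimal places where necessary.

So x*(P_x,P_y) = 20·P_y/P_x, independent of income; and y* = (M − 20·P_y)/P_y.
At the given prices: x* = 20·12.2/13.52 = 18.0473.

x* = 18.0473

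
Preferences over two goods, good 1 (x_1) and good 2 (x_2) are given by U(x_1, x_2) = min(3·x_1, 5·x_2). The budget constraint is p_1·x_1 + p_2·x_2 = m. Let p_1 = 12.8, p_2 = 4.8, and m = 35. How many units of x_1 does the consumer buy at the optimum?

x_1* = 2.2321

With perfect complements, no substitution: consume in ratio x_1:x_2 = 5:3.
Budget: p_1·x_1 + p_2·(3/5)·x_1 = m, so (5·p_1 + 3·p_2)·x_1 = 5·m.
Demand: x_1*(p_1,p_2,m) = 5·m/(5·p_1 + 3·p_2), x_2* = 3·m/(5·p_1 + 3·p_2).
Here 5·12.8 + 3·4.8 = 78.4, giving x_1* = 2.2321.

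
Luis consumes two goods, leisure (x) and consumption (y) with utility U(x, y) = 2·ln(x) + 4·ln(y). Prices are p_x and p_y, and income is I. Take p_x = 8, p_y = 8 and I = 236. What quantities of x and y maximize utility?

MU_x/MU_y = (2·y)/(4·x); tangency sets this equal to p_x/p_y.
So 2·p_y·y = 4·p_x·x; combined with the budget, a share 1/3 of income goes to x.
Demand: x*(p_x,p_y,I) = 1/3·I/p_x and y* = 2/3·I/p_y.
At p_x=8, p_y=8, I=236: x* = 1/3·236/8 = 9.8333, y* = 19.6667.

x* = 9.8333, y* = 19.6667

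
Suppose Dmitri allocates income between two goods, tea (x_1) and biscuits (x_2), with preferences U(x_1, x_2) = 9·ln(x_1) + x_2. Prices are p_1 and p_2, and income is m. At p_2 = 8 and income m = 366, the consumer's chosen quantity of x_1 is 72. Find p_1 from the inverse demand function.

p_1 = 1

MU_x_1 = 9/x_1, MU_x_2 = 1. Tangency: 9/x_1 = p_1/p_2.
So x_1*(p_1,p_2) = 9·p_2/p_1, independent of income; and x_2* = (m − 9·p_2)/p_2.
Set x_1* = 72 in the demand function and solve for p_1: p_1 = 1.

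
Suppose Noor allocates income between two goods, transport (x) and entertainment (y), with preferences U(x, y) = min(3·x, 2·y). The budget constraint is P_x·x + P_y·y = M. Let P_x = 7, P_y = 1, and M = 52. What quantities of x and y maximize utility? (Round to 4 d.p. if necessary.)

x* = 6.1176, y* = 9.1765

With perfect complements, no substitution: consume in ratio x:y = 2:3.
Budget: P_x·x + P_y·(3/2)·x = M, so (2·P_x + 3·P_y)·x = 2·M.
Demand: x*(P_x,P_y,M) = 2·M/(2·P_x + 3·P_y), y* = 3·M/(2·P_x + 3·P_y).
Here 2·7 + 3·1 = 17, giving x* = 6.1176 and y* = 9.1765.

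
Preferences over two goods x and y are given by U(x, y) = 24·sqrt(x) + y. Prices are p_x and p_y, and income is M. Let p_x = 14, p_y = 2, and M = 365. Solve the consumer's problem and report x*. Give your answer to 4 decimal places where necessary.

Solve: √x = 12·p_y/p_x, so x*(p_x,p_y) = (12·p_y/p_x)², and y* = (M − p_x·x*)/p_y.
Plugging in: x* = (12·2/14)² = 2.9388.

x* = 2.9388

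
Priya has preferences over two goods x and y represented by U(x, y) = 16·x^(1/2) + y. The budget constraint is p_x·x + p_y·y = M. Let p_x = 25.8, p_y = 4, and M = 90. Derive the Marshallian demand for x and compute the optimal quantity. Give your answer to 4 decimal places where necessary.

x* = 1.5384

MU_x = 8/√x, MU_y = 1. Tangency: 8/√x = p_x/p_y.
Thus x* = (8·p_y/p_x)² — independent of M — with the rest of income spent on y.
Plugging in: x* = (8·4/25.8)² = 1.5384.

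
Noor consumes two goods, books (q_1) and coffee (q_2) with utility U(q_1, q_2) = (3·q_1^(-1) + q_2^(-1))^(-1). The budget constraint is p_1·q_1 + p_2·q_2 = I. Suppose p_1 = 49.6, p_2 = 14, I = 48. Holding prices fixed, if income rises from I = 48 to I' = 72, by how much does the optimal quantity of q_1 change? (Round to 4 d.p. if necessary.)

Δq_1* = 0.3703

From the CES first-order condition, 3·(q_2/q_1)^(2) = p_1/p_2.
Hence q_2/q_1 = ((1/3)·p_1/p_2)^(1/(2)), i.e. raised to the 0.5 power.
Substitute q_2 = (q_2/q_1)·q_1 into the budget: q_1* = I/(p_1 + p_2·(q_2/q_1)).
Numerically q_2/q_1 = 1.086716, so q_1* = 48/(49.6 + 14·1.086716) = 0.7406.
At I' = 72: q_1* = 1.1109. Change: 1.1109 − 0.7406 = 0.3703.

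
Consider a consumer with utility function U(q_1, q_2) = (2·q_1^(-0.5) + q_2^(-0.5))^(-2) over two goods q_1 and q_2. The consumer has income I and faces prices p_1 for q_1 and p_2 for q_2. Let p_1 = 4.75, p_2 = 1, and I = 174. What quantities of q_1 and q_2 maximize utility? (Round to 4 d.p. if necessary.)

q_1* = 26.6459, q_2* = 47.4321

From the CES first-order condition, 2·(q_2/q_1)^(1.5) = p_1/p_2.
Hence q_2/q_1 = ((1/2)·p_1/p_2)^(1/(1.5)), i.e. raised to the 2/3 power.
With the ratio pinned down, the budget gives q_1* = I/(p_1 + p_2·(q_2/q_1)) and q_2* = (q_2/q_1)·q_1*.
Numerically q_2/q_1 = 1.780092, so q_1* = 174/(4.75 + 1·1.780092) = 26.6459 and q_2* = 1.780092·26.6459 = 47.4321.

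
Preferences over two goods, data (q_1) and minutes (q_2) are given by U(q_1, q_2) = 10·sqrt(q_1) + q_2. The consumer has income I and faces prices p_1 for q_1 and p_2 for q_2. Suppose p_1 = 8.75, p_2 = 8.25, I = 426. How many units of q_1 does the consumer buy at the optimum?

q_1* = 22.2245

Set MRS = p_1/p_2: 5·q_1^(−1/2) = p_1/p_2.
Solve: √q_1 = 5·p_2/p_1, so q_1*(p_1,p_2) = (5·p_2/p_1)², and q_2* = (I − p_1·q_1*)/p_2.
Plugging in: q_1* = (5·8.25/8.75)² = 22.2245.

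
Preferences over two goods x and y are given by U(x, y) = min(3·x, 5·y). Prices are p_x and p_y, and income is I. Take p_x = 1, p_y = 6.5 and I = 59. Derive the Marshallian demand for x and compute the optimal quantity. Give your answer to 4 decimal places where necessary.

x* = 12.0408

With perfect complements, no substitution: consume in ratio x:y = 5:3.
Budget: p_x·x + p_y·(3/5)·x = I, so (5·p_x + 3·p_y)·x = 5·I.
Demand: x*(p_x,p_y,I) = 5·I/(5·p_x + 3·p_y), y* = 3·I/(5·p_x + 3·p_y).
Here 5·1 + 3·6.5 = 24.5, giving x* = 12.0408.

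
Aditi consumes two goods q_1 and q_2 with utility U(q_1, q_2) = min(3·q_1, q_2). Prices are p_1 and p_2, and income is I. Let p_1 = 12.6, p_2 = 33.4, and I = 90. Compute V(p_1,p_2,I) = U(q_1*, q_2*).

V = 2.3936

Leontief preferences: the optimum is at the kink where q_1/1 = q_2/3, i.e. q_2 = 3·q_1.
Budget: p_1·q_1 + p_2·3·q_1 = I, so (p_1 + 3·p_2)·q_1 = I.
Demand: q_1*(p_1,p_2,I) = I/(p_1 + 3·p_2), q_2* = 3·I/(p_1 + 3·p_2).
Here 12.6 + 3·33.4 = 112.8, giving q_1* = 0.7979 and q_2* = 2.3936.
Utility at the optimum: U(0.7979, 2.3936) = 2.3936.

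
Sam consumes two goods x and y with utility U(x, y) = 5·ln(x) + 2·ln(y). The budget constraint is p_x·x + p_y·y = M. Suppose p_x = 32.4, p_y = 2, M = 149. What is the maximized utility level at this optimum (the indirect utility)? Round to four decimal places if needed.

Tangency: MRS = (5/2)·y/x = p_x/p_y.
So 5·p_y·y = 2·p_x·x; combined with the budget, a share 5/7 of income goes to x.
Demand: x*(p_x,p_y,M) = 5/7·M/p_x and y* = 2/7·M/p_y.
At p_x=32.4, p_y=2, M=149: x* = 5/7·149/32.4 = 3.2848, y* = 21.2857.
Utility at the optimum: U(3.2848, 21.2857) = 12.0627.

V = 12.0627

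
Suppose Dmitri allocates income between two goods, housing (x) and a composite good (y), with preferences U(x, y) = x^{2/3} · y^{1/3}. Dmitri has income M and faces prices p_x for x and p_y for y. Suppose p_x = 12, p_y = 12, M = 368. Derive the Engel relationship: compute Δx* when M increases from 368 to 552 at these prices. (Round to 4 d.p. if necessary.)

Δx* = 10.2222

Tangency: MRS = 2·y/x = p_x/p_y.
Rearranging, p_y·y = (1/2)·p_x·x. Substituting into the budget gives p_x·x·(1 + (1/2)) = M.
Demand: x*(p_x,p_y,M) = 2/3·M/p_x and y* = 1/3·M/p_y.
At p_x=12, p_y=12, M=368: x* = 2/3·368/12 = 20.4444.
At M' = 552: x* = 30.6667. Change: 30.6667 − 20.4444 = 10.2222.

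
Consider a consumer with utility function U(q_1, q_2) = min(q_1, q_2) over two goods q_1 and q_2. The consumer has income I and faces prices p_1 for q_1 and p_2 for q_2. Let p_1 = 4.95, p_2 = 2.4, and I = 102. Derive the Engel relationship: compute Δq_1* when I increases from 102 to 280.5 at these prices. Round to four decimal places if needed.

Δq_1* = 24.2857

Leontief preferences: the optimum is at the kink where q_1/1 = q_2/1, i.e. q_2 = q_1.
Budget: p_1·q_1 + p_2·q_1 = I, so (p_1 + p_2)·q_1 = I.
Demand: q_1*(p_1,p_2,I) = I/(p_1 + p_2), q_2* = I/(p_1 + p_2).
Here 4.95 + 2.4 = 7.35, giving q_1* = 13.8776.
At I' = 280.5: q_1* = 38.1633. Change: 38.1633 − 13.8776 = 24.2857.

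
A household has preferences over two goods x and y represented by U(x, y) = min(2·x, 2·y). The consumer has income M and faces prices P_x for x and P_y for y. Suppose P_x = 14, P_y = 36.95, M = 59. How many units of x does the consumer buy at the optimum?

x* = 1.158

Demand: x*(P_x,P_y,M) = 2·M/(2·P_x + 2·P_y), y* = 2·M/(2·P_x + 2·P_y).
Here 2·14 + 2·36.95 = 101.9, giving x* = 1.158.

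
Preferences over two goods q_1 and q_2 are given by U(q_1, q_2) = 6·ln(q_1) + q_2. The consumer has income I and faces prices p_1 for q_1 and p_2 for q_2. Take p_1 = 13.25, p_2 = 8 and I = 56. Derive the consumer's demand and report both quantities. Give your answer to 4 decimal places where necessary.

q_1* = 3.6226, q_2* = 1

Set MRS = p_1/p_2: (6/q_1)/1 = p_1/p_2.
So q_1*(p_1,p_2) = 6·p_2/p_1, independent of income; and q_2* = (I − 6·p_2)/p_2.
At the given prices: q_1* = 6·8/13.25 = 3.6226, and q_2* = 1.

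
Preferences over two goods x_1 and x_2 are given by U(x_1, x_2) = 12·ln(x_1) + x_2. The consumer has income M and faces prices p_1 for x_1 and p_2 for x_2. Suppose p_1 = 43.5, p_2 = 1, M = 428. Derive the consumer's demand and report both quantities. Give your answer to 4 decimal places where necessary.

x_1* = 0.2759, x_2* = 416

MU_x_1 = 12/x_1, MU_x_2 = 1. Tangency: 12/x_1 = p_1/p_2.
So x_1*(p_1,p_2) = 12·p_2/p_1, independent of income; and x_2* = (M − 12·p_2)/p_2.
At the given prices: x_1* = 12·1/43.5 = 0.2759, and x_2* = 416.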